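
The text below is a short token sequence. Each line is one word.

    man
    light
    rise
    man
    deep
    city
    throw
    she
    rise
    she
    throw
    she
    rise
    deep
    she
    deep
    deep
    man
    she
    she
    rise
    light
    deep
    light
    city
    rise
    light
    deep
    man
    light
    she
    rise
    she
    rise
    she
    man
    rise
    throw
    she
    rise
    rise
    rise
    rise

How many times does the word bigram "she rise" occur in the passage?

Scanning the 42 overlapping bigram windows for "she rise":
  position 8–9: she rise
  position 12–13: she rise
  position 20–21: she rise
  position 31–32: she rise
  position 33–34: she rise
  position 39–40: she rise

6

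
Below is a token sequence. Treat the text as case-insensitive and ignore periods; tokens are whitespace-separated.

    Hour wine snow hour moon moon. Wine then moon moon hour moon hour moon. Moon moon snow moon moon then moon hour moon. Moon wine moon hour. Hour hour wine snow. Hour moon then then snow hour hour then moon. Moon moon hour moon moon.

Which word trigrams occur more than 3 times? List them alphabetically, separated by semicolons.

Trigram counts meeting the condition (more than 3 times):
  hour moon moon: 4
  moon hour moon: 4

hour moon moon; moon hour moon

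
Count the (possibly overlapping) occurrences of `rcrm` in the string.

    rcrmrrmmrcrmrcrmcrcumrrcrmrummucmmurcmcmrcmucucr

Sliding a length-4 window over the 48 characters (45 positions):
  position 1–4: rcrm
  position 9–12: rcrm
  position 13–16: rcrm
  position 23–26: rcrm

4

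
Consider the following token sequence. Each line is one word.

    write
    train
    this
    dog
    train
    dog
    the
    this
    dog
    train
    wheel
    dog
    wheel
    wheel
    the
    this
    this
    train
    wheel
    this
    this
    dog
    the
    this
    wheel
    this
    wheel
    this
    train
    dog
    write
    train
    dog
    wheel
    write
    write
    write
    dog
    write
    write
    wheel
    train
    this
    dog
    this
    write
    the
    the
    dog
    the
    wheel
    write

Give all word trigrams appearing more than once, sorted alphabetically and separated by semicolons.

Trigram counts meeting the condition (more than once):
  dog the this: 2
  this dog train: 2
  this wheel this: 2
  train this dog: 2

dog the this; this dog train; this wheel this; train this dog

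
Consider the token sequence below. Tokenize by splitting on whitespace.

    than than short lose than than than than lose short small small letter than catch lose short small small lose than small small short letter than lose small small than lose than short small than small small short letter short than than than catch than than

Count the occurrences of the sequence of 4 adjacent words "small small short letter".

Scanning the 43 overlapping 4-gram windows for "small small short letter":
  position 22–25: small small short letter
  position 36–39: small small short letter

2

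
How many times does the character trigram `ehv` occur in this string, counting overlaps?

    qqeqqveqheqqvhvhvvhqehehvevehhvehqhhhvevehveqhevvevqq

2

Sliding a length-3 window over the 53 characters (51 positions):
  position 23–25: ehv
  position 41–43: ehv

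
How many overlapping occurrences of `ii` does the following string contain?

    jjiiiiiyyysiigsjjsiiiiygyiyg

Sliding a length-2 window over the 28 characters (27 positions):
  position 3–4: ii
  position 4–5: ii
  position 5–6: ii
  position 6–7: ii
  position 12–13: ii
  position 19–20: ii
  position 20–21: ii
  position 21–22: ii

8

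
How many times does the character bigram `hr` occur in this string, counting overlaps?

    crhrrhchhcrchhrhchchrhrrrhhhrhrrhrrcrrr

7

Sliding a length-2 window over the 39 characters (38 positions):
  position 3–4: hr
  position 14–15: hr
  position 20–21: hr
  position 22–23: hr
  position 28–29: hr
  position 30–31: hr
  position 33–34: hr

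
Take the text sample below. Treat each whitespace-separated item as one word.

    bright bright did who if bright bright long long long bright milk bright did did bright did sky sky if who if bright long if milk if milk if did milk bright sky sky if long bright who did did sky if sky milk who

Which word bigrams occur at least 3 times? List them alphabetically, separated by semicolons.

Bigram counts meeting the condition (at least 3 times):
  bright did: 3
  sky if: 3

bright did; sky if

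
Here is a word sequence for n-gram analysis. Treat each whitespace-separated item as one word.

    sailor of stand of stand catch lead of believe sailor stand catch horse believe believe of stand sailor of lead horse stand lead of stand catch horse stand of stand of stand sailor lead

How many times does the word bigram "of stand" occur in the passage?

6

Scanning the 33 overlapping bigram windows for "of stand":
  position 2–3: of stand
  position 4–5: of stand
  position 16–17: of stand
  position 24–25: of stand
  position 29–30: of stand
  position 31–32: of stand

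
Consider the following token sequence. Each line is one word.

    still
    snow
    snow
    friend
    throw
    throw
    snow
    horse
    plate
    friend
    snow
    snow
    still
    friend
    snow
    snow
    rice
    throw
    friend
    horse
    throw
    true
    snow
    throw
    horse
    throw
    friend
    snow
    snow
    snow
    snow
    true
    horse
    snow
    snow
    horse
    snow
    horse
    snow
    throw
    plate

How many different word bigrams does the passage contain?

41 tokens → 40 bigram windows in total.
Repeated bigrams (each contributes count−1 duplicates):
  snow snow: 7
  friend snow: 3
  horse snow: 3
  snow horse: 3
  horse throw: 2
  snow throw: 2
  throw friend: 2
15 duplicate windows → 40 − 15 = 25 distinct.

25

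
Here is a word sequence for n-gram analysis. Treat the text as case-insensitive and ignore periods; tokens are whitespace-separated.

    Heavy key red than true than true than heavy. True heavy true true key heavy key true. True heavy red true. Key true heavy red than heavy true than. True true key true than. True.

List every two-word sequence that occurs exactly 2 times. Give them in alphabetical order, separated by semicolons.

heavy key; heavy red; red than; than heavy

Bigram counts meeting the condition (exactly 2 times):
  heavy key: 2
  heavy red: 2
  red than: 2
  than heavy: 2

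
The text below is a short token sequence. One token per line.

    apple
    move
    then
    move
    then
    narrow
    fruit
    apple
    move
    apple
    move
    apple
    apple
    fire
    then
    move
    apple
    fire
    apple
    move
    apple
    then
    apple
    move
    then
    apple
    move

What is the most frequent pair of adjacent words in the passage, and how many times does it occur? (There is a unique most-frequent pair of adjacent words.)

Bigram frequencies (highest first):
  apple move: 6
  move apple: 4
  move then: 3
  then move: 2
  apple fire: 2
  then apple: 2
  … (7 more, each ≤ 1)

"apple move", 6 times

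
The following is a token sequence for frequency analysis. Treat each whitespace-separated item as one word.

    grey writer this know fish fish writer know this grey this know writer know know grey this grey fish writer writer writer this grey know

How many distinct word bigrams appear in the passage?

16

25 tokens → 24 bigram windows in total.
Repeated bigrams (each contributes count−1 duplicates):
  this grey: 3
  fish writer: 2
  grey this: 2
  this know: 2
  writer know: 2
  writer this: 2
  writer writer: 2
8 duplicate windows → 24 − 8 = 16 distinct.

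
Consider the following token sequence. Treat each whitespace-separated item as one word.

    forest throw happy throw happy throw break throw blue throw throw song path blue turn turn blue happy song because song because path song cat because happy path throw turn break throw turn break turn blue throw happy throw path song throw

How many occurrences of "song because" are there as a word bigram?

2

Scanning the 41 overlapping bigram windows for "song because":
  position 19–20: song because
  position 21–22: song because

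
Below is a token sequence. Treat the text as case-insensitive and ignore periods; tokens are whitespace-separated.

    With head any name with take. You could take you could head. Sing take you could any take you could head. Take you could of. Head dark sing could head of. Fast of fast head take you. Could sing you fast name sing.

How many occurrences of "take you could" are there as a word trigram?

6

Scanning the 41 overlapping trigram windows for "take you could":
  position 6–8: take you could
  position 9–11: take you could
  position 14–16: take you could
  position 18–20: take you could
  position 22–24: take you could
  position 36–38: take you could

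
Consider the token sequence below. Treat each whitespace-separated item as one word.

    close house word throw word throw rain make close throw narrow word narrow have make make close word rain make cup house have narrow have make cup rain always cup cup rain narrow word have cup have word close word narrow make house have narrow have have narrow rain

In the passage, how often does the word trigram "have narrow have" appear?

2

Scanning the 47 overlapping trigram windows for "have narrow have":
  position 23–25: have narrow have
  position 44–46: have narrow have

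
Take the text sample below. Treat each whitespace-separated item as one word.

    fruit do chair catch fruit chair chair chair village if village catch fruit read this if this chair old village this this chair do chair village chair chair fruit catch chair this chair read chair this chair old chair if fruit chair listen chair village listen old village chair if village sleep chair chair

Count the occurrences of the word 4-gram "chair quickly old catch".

0

Scanning the 51 overlapping 4-gram windows for "chair quickly old catch":
  (none found)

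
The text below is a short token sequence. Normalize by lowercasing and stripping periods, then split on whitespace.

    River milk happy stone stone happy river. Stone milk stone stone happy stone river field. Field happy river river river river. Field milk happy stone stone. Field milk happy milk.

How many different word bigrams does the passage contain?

17

30 tokens → 29 bigram windows in total.
Repeated bigrams (each contributes count−1 duplicates):
  happy stone: 3
  milk happy: 3
  river river: 3
  stone stone: 3
  field milk: 2
  happy river: 2
  river field: 2
  stone happy: 2
12 duplicate windows → 29 − 12 = 17 distinct.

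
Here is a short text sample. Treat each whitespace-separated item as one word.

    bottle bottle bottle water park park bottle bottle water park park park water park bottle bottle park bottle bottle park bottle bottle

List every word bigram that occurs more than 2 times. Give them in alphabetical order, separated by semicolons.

Bigram counts meeting the condition (more than 2 times):
  bottle bottle: 6
  park bottle: 4
  park park: 3
  water park: 3

bottle bottle; park bottle; park park; water park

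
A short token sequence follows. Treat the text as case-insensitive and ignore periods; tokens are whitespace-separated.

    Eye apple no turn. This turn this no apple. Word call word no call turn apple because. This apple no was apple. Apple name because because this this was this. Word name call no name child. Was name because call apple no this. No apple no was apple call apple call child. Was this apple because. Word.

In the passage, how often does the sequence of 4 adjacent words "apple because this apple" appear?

1

Scanning the 54 overlapping 4-gram windows for "apple because this apple":
  position 16–19: apple because this apple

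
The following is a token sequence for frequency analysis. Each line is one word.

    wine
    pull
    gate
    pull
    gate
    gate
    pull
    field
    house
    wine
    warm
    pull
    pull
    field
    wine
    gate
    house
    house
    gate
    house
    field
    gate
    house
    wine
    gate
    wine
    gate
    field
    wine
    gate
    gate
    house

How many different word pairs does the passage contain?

32 tokens → 31 bigram windows in total.
Repeated bigrams (each contributes count−1 duplicates):
  gate house: 4
  wine gate: 4
  field wine: 2
  gate gate: 2
  gate pull: 2
  house wine: 2
  pull field: 2
  pull gate: 2
12 duplicate windows → 31 − 12 = 19 distinct.

19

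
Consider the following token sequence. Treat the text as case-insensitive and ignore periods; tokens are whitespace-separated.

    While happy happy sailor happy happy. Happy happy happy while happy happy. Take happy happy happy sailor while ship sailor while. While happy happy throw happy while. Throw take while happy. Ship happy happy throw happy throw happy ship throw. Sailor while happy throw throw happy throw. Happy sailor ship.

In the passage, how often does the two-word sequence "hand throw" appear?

0

Scanning the 49 overlapping bigram windows for "hand throw":
  (none found)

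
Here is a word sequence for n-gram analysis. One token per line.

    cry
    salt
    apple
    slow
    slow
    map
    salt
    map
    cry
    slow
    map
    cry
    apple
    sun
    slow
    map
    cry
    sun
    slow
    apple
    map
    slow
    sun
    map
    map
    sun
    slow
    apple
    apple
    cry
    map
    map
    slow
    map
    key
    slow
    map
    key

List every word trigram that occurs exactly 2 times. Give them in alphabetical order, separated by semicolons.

slow map cry; slow map key; sun slow apple

Trigram counts meeting the condition (exactly 2 times):
  slow map cry: 2
  slow map key: 2
  sun slow apple: 2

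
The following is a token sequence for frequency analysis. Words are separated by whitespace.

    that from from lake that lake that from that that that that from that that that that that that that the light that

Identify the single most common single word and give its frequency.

Unigram frequencies (highest first):
  that: 15
  from: 4
  lake: 2
  the: 1
  light: 1

"that", 15 times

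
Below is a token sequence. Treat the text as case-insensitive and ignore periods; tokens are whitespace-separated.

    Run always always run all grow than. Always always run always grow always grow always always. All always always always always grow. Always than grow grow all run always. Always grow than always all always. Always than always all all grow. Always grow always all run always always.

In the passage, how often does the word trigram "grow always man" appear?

Scanning the 46 overlapping trigram windows for "grow always man":
  (none found)

0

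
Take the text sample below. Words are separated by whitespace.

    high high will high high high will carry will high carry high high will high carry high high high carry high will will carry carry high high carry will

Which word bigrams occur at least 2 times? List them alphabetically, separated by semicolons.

Bigram counts meeting the condition (at least 2 times):
  carry high: 4
  carry will: 2
  high carry: 4
  high high: 7
  high will: 4
  will carry: 2
  will high: 3

carry high; carry will; high carry; high high; high will; will carry; will high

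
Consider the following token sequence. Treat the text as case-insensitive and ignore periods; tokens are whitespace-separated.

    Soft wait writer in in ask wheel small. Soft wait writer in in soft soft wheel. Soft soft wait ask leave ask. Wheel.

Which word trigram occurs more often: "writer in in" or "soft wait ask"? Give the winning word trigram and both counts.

"writer in in": 2 occurrences
"soft wait ask": 1 occurrence

"writer in in" (2 vs 1)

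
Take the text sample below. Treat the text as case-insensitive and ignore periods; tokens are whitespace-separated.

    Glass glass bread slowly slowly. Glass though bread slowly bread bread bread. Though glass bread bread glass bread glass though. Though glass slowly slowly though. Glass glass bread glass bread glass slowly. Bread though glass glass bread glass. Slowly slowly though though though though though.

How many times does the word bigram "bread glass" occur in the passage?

5

Scanning the 44 overlapping bigram windows for "bread glass":
  position 16–17: bread glass
  position 18–19: bread glass
  position 28–29: bread glass
  position 30–31: bread glass
  position 37–38: bread glass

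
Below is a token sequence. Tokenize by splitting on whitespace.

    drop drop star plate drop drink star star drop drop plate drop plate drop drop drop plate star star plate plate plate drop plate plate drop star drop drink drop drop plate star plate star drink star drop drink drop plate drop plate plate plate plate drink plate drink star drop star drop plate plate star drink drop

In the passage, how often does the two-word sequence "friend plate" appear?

Scanning the 57 overlapping bigram windows for "friend plate":
  (none found)

0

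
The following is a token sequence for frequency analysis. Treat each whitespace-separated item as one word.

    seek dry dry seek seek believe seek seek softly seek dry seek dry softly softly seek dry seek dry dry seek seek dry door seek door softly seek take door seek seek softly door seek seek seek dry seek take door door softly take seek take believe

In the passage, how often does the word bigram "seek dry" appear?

7

Scanning the 46 overlapping bigram windows for "seek dry":
  position 1–2: seek dry
  position 10–11: seek dry
  position 12–13: seek dry
  position 16–17: seek dry
  position 18–19: seek dry
  position 22–23: seek dry
  position 37–38: seek dry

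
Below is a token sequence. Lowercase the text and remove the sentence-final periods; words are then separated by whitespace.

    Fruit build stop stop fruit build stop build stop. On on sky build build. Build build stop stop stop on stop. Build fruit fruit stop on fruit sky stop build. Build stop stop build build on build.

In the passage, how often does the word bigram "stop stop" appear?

4

Scanning the 36 overlapping bigram windows for "stop stop":
  position 3–4: stop stop
  position 17–18: stop stop
  position 18–19: stop stop
  position 32–33: stop stop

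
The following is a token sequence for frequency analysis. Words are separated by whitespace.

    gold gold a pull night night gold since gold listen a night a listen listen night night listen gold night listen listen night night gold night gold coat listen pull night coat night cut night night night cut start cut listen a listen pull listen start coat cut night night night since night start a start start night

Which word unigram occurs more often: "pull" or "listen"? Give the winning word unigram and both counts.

"listen" (10 vs 3)

"pull": 3 occurrences
"listen": 10 occurrences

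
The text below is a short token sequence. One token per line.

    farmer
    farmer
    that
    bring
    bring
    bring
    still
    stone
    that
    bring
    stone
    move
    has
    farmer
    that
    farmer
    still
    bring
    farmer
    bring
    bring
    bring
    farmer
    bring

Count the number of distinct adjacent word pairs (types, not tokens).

16

24 tokens → 23 bigram windows in total.
Repeated bigrams (each contributes count−1 duplicates):
  bring bring: 4
  bring farmer: 2
  farmer bring: 2
  farmer that: 2
  that bring: 2
7 duplicate windows → 23 − 7 = 16 distinct.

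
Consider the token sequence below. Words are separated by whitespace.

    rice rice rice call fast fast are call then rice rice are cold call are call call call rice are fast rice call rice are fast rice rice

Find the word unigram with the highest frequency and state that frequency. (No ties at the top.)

"rice", 10 times

Unigram frequencies (highest first):
  rice: 10
  call: 7
  are: 5
  fast: 4
  then: 1
  cold: 1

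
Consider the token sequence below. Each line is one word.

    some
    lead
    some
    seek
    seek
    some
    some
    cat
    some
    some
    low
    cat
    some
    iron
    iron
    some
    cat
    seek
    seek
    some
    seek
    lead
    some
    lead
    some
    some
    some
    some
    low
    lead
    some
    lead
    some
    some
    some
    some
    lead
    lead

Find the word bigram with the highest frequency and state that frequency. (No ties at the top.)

"some some", 8 times

Bigram frequencies (highest first):
  some some: 8
  lead some: 5
  some lead: 4
  some seek: 2
  seek seek: 2
  seek some: 2
  … (11 more, each ≤ 2)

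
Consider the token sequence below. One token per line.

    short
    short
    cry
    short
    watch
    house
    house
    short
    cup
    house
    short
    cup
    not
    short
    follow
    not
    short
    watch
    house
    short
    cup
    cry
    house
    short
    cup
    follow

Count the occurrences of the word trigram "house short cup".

4

Scanning the 24 overlapping trigram windows for "house short cup":
  position 7–9: house short cup
  position 10–12: house short cup
  position 19–21: house short cup
  position 23–25: house short cup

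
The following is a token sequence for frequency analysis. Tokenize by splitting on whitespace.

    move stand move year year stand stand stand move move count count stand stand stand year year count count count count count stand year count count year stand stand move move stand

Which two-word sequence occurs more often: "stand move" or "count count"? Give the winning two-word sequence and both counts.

"stand move": 3 occurrences
"count count": 6 occurrences

"count count" (6 vs 3)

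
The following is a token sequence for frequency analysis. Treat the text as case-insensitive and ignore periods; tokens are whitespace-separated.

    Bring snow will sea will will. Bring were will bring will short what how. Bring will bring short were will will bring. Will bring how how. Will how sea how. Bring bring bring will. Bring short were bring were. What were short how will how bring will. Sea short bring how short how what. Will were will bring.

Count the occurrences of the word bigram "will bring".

7

Scanning the 57 overlapping bigram windows for "will bring":
  position 6–7: will bring
  position 9–10: will bring
  position 16–17: will bring
  position 21–22: will bring
  position 23–24: will bring
  position 34–35: will bring
  position 57–58: will bring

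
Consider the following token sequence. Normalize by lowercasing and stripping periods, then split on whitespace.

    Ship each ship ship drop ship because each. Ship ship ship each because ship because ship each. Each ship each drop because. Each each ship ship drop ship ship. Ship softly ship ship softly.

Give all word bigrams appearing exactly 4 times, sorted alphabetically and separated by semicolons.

Bigram counts meeting the condition (exactly 4 times):
  each ship: 4
  ship each: 4

each ship; ship each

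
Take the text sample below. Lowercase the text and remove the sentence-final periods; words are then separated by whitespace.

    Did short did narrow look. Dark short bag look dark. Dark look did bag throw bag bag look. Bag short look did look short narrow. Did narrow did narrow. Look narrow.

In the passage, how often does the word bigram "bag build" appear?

Scanning the 30 overlapping bigram windows for "bag build":
  (none found)

0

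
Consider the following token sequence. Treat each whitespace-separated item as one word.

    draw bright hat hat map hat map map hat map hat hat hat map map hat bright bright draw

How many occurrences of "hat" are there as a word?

Scanning the 19 tokens for "hat":
  position 3: hat
  position 4: hat
  position 6: hat
  position 9: hat
  position 11: hat
  position 12: hat
  position 13: hat
  position 16: hat

8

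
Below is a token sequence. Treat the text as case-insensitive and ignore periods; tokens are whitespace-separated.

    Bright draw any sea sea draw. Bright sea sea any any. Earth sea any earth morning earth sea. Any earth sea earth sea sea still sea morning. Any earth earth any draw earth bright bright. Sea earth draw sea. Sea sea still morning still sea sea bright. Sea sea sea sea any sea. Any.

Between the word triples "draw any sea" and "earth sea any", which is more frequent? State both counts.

"draw any sea": 1 occurrence
"earth sea any": 2 occurrences

"earth sea any" (2 vs 1)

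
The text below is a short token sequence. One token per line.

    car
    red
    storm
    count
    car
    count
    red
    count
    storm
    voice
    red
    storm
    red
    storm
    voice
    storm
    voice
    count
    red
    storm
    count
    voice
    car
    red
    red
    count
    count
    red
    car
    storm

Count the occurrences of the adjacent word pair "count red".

3

Scanning the 29 overlapping bigram windows for "count red":
  position 6–7: count red
  position 18–19: count red
  position 27–28: count red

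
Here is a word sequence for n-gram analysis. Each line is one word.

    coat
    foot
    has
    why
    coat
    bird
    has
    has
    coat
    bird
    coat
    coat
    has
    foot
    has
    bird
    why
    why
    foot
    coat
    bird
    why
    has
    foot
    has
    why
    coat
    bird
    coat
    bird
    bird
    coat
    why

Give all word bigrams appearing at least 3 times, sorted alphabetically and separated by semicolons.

bird coat; coat bird; foot has

Bigram counts meeting the condition (at least 3 times):
  bird coat: 3
  coat bird: 5
  foot has: 3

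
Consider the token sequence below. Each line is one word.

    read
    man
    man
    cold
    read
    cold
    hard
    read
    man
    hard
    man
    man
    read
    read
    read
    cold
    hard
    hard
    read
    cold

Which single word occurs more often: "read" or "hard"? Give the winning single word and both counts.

"read" (7 vs 4)

"read": 7 occurrences
"hard": 4 occurrences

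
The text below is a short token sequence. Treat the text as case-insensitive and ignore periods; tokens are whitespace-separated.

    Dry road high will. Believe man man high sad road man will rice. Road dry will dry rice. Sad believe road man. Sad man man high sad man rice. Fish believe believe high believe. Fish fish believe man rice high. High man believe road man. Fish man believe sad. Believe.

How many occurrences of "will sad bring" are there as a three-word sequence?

0

Scanning the 48 overlapping trigram windows for "will sad bring":
  (none found)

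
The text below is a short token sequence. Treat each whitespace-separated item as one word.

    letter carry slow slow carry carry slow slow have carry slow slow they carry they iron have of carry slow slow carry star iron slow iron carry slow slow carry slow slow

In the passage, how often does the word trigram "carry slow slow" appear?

6

Scanning the 30 overlapping trigram windows for "carry slow slow":
  position 2–4: carry slow slow
  position 6–8: carry slow slow
  position 10–12: carry slow slow
  position 19–21: carry slow slow
  position 27–29: carry slow slow
  position 30–32: carry slow slow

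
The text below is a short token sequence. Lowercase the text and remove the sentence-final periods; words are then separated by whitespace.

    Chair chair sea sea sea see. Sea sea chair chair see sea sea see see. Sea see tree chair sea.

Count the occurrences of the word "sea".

Scanning the 20 tokens for "sea":
  position 3: sea
  position 4: sea
  position 5: sea
  position 7: sea
  position 8: sea
  position 12: sea
  position 13: sea
  position 16: sea
  position 20: sea

9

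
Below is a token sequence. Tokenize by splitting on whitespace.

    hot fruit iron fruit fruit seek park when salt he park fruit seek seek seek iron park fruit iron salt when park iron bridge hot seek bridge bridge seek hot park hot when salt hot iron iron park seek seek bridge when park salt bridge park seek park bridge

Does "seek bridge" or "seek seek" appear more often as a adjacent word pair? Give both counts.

"seek seek" (3 vs 2)

"seek bridge": 2 occurrences
"seek seek": 3 occurrences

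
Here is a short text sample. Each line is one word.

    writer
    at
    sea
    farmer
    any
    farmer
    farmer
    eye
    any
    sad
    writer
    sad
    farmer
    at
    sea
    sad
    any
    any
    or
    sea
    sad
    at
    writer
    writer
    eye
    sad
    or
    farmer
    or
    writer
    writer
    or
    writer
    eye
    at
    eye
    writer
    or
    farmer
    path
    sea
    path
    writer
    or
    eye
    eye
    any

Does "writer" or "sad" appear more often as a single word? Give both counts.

"writer": 9 occurrences
"sad": 5 occurrences

"writer" (9 vs 5)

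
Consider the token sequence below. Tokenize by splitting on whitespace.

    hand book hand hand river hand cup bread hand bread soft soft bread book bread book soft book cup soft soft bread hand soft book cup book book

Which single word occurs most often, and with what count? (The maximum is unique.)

Unigram frequencies (highest first):
  book: 7
  hand: 6
  soft: 6
  bread: 5
  cup: 3
  river: 1

"book", 7 times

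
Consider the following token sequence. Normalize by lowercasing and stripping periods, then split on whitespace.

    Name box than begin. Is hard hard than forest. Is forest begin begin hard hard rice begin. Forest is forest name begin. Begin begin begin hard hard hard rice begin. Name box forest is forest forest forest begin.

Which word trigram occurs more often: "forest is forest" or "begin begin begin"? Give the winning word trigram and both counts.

"forest is forest": 3 occurrences
"begin begin begin": 2 occurrences

"forest is forest" (3 vs 2)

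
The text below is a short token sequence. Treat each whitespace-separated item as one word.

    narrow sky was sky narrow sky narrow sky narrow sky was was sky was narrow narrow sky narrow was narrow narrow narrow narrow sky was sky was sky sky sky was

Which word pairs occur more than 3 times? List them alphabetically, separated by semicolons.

Bigram counts meeting the condition (more than 3 times):
  narrow narrow: 4
  narrow sky: 6
  sky narrow: 4
  sky was: 6
  was sky: 4

narrow narrow; narrow sky; sky narrow; sky was; was sky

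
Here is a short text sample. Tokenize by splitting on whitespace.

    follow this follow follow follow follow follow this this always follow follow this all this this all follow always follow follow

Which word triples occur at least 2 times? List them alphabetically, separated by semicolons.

always follow follow; follow follow follow; follow follow this

Trigram counts meeting the condition (at least 2 times):
  always follow follow: 2
  follow follow follow: 3
  follow follow this: 2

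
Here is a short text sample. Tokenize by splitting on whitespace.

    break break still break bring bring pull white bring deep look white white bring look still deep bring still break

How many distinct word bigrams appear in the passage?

17

20 tokens → 19 bigram windows in total.
Repeated bigrams (each contributes count−1 duplicates):
  still break: 2
  white bring: 2
2 duplicate windows → 19 − 2 = 17 distinct.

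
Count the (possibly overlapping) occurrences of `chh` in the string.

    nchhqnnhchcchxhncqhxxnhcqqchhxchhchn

3

Sliding a length-3 window over the 36 characters (34 positions):
  position 2–4: chh
  position 27–29: chh
  position 31–33: chh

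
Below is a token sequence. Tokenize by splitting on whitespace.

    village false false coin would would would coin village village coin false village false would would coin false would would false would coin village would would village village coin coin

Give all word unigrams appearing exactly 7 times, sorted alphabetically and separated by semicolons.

coin; village

Unigram counts meeting the condition (exactly 7 times):
  coin: 7
  village: 7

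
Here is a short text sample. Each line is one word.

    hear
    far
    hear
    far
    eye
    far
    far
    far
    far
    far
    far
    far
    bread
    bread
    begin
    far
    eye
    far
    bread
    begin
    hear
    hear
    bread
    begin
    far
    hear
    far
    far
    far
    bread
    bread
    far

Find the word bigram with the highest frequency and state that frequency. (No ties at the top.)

Bigram frequencies (highest first):
  far far: 8
  hear far: 3
  far bread: 3
  bread begin: 3
  far hear: 2
  far eye: 2
  … (7 more, each ≤ 2)

"far far", 8 times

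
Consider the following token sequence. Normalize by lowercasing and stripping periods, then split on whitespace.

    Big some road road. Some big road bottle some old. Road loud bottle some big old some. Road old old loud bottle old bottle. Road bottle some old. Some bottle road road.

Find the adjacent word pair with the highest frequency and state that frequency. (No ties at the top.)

Bigram frequencies (highest first):
  bottle some: 3
  some road: 2
  road road: 2
  some big: 2
  road bottle: 2
  some old: 2
  … (15 more, each ≤ 2)

"bottle some", 3 times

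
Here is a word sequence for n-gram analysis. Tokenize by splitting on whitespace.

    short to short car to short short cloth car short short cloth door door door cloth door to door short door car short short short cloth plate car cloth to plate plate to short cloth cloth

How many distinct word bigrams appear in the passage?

36 tokens → 35 bigram windows in total.
Repeated bigrams (each contributes count−1 duplicates):
  short cloth: 4
  short short: 4
  to short: 3
  car short: 2
  cloth door: 2
  door door: 2
11 duplicate windows → 35 − 11 = 24 distinct.

24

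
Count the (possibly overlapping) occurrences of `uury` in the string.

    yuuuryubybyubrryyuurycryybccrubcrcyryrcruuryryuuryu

Sliding a length-4 window over the 51 characters (48 positions):
  position 3–6: uury
  position 18–21: uury
  position 41–44: uury
  position 47–50: uury

4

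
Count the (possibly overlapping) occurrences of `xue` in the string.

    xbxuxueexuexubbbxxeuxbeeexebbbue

2

Sliding a length-3 window over the 32 characters (30 positions):
  position 5–7: xue
  position 9–11: xue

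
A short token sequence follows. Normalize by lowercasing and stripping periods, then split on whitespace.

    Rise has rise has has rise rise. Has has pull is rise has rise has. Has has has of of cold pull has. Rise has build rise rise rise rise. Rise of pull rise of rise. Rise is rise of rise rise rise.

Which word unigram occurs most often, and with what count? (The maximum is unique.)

Unigram frequencies (highest first):
  rise: 19
  has: 12
  of: 5
  pull: 3
  is: 2
  cold: 1
  … (1 more, each ≤ 1)

"rise", 19 times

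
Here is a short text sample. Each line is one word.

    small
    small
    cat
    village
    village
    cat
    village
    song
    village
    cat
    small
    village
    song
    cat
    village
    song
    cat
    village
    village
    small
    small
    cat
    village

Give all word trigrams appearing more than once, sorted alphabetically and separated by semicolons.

cat village song; cat village village; small cat village; small small cat; song cat village; village song cat

Trigram counts meeting the condition (more than once):
  cat village song: 2
  cat village village: 2
  small cat village: 2
  small small cat: 2
  song cat village: 2
  village song cat: 2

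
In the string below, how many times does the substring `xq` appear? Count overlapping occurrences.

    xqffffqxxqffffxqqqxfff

3

Sliding a length-2 window over the 22 characters (21 positions):
  position 1–2: xq
  position 9–10: xq
  position 15–16: xq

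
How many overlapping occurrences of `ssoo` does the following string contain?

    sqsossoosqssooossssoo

3

Sliding a length-4 window over the 21 characters (18 positions):
  position 5–8: ssoo
  position 11–14: ssoo
  position 18–21: ssoo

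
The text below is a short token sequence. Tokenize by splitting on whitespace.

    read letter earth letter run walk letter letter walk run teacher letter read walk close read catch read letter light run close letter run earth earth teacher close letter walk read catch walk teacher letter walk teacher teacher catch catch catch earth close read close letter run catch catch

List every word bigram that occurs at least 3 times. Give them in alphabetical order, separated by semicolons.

Bigram counts meeting the condition (at least 3 times):
  catch catch: 3
  close letter: 3
  letter run: 3
  letter walk: 3

catch catch; close letter; letter run; letter walk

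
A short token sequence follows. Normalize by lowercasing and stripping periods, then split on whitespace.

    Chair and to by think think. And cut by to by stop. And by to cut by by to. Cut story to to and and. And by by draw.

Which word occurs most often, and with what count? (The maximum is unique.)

Unigram frequencies (highest first):
  by: 8
  and: 6
  to: 6
  cut: 3
  think: 2
  chair: 1
  … (3 more, each ≤ 1)

"by", 8 times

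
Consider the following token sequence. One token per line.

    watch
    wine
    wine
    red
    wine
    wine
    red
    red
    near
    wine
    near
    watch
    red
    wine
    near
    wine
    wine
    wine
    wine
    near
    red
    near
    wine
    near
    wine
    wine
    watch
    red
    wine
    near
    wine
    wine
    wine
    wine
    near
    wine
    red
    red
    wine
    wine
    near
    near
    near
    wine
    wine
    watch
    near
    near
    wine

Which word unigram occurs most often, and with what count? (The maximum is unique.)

Unigram frequencies (highest first):
  wine: 24
  near: 13
  red: 8
  watch: 4

"wine", 24 times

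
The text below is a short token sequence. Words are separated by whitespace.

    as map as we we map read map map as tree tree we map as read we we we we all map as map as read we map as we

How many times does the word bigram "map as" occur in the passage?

Scanning the 29 overlapping bigram windows for "map as":
  position 2–3: map as
  position 9–10: map as
  position 14–15: map as
  position 22–23: map as
  position 24–25: map as
  position 28–29: map as

6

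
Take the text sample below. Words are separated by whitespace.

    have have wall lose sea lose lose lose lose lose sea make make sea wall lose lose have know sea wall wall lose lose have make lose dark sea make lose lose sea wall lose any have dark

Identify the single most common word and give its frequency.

Unigram frequencies (highest first):
  lose: 14
  sea: 6
  have: 5
  wall: 5
  make: 4
  dark: 2
  … (2 more, each ≤ 1)

"lose", 14 times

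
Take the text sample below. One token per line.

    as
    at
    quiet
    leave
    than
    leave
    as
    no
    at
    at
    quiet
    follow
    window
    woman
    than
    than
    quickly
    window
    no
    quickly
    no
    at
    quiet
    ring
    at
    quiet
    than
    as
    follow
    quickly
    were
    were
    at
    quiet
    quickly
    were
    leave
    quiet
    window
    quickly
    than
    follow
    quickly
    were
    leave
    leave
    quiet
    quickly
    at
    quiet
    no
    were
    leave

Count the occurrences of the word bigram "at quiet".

Scanning the 52 overlapping bigram windows for "at quiet":
  position 2–3: at quiet
  position 10–11: at quiet
  position 22–23: at quiet
  position 25–26: at quiet
  position 33–34: at quiet
  position 49–50: at quiet

6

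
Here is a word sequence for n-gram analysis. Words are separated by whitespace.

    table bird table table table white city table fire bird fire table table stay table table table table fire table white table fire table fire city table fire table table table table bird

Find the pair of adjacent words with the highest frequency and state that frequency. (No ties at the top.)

"table table", 9 times

Bigram frequencies (highest first):
  table table: 9
  table fire: 5
  fire table: 4
  table bird: 2
  table white: 2
  city table: 2
  … (8 more, each ≤ 1)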